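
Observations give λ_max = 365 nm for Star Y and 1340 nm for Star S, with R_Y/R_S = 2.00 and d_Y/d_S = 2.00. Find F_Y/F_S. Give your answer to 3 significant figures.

Wien's law: T_Y/T_S = λ_S/λ_Y = 1340/365 = 3.671.
L_Y/L_S = (R_Y/R_S)²(T_Y/T_S)⁴ = (2.00)²(3.671)⁴ = 726.6.
F_Y/F_S = (L_Y/L_S)/(d_Y/d_S)² = 726.6/(2.00)² = 181.7.

182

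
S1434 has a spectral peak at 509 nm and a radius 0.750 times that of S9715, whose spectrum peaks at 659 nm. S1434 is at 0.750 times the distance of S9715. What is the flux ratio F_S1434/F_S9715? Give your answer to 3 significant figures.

2.81

Wien's law: T_S1434/T_S9715 = λ_S9715/λ_S1434 = 659/509 = 1.295.
L_S1434/L_S9715 = (R_S1434/R_S9715)²(T_S1434/T_S9715)⁴ = (0.750)²(1.295)⁴ = 1.580.
F_S1434/F_S9715 = (L_S1434/L_S9715)/(d_S1434/d_S9715)² = 1.580/(0.750)² = 2.810.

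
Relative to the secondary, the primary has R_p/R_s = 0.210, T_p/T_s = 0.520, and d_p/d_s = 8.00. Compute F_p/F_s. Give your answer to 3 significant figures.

5.04×10^-5

L_p/L_s = (R_p/R_s)²(T_p/T_s)⁴ = (0.210)² × (0.520)⁴ = 0.003224.
F_p/F_s = (L_p/L_s)/(d_p/d_s)² = 0.003224 / (8.00)² = 5.038×10^-5.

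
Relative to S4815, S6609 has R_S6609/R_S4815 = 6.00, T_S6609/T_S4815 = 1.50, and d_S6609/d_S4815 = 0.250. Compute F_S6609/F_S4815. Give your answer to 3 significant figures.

L_S6609/L_S4815 = (R_S6609/R_S4815)²(T_S6609/T_S4815)⁴ = (6.00)² × (1.50)⁴ = 182.2.
F_S6609/F_S4815 = (L_S6609/L_S4815)/(d_S6609/d_S4815)² = 182.2 / (0.250)² = 2916.

2.92×10^3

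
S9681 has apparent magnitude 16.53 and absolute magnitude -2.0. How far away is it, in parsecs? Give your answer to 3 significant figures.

5.08×10^4 pc

m − M = 5 log₁₀(d/10 pc)
16.53 − (-2.0) = 18.53 = 5 log₁₀(d/10)
d = 10 × 10^(18.53/5) = 10 × 10^3.706 = 5.082×10^4 pc.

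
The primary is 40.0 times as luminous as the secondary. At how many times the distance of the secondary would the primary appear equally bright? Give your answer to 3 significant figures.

6.32

Equal flux requires L_p/d_p² = L_s/d_s², so d_p/d_s = √(L_p/L_s)
= √(40.0) = 6.325.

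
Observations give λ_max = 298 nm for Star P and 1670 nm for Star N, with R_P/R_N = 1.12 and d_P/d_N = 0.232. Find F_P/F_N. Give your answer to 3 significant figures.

2.30×10^4

Wien's law: T_P/T_N = λ_N/λ_P = 1670/298 = 5.604.
L_P/L_N = (R_P/R_N)²(T_P/T_N)⁴ = (1.12)²(5.604)⁴ = 1237.
F_P/F_N = (L_P/L_N)/(d_P/d_N)² = 1237/(0.232)² = 2.299×10^4.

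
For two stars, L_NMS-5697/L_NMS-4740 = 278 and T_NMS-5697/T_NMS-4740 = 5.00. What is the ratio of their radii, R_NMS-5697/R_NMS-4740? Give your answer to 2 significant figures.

L ∝ R²T⁴ gives R ∝ √L / T², so
R_NMS-5697/R_NMS-4740 = √(278) / (5.00)² = 16.67 / 25.00 = 0.6669.

0.67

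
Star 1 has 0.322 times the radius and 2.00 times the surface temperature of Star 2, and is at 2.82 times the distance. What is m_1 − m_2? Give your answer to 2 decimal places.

1.70

L_1/L_2 = (0.322)²(2.00)⁴ = 1.659.
F_1/F_2 = (L_1/L_2)/(d_1/d_2)² = 1.659/7.952 = 0.2086.
m_1 − m_2 = −2.5 log₁₀(0.2086) = 1.70.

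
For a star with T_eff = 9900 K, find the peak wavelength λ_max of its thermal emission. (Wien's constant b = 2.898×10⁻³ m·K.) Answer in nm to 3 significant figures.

λ_max = b/T = 2.898×10⁻³ / 9900 = 2.93×10^-7 m = 292.7 nm.

293 nm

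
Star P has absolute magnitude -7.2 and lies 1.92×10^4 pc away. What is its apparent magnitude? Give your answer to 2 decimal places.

m = M + 5 log₁₀(d/10 pc) = -7.2 + 5 log₁₀(1.92×10^4/10)
  = -7.2 + 5 × 3.283 = -7.2 + 16.42 = 9.22.

9.22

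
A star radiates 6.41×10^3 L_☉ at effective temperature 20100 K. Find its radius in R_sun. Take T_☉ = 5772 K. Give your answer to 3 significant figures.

6.60 R_sun

R/R_☉ = √(L/L_☉) / (T/T_☉)² = √(6.41×10^3) / (3.482)²
       = 80.06 / 12.13 = 6.602.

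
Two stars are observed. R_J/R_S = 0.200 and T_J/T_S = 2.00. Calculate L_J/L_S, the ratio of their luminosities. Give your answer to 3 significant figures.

0.640

From the Stefan–Boltzmann law, L ∝ R²T⁴, so
L_J/L_S = (R_J/R_S)² (T_J/T_S)⁴ = (0.200)² × (2.00)⁴ = 0.04000 × 16.00 = 0.6400.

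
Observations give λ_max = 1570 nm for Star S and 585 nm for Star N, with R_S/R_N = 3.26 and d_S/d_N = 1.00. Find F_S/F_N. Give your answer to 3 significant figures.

Wien's law: T_S/T_N = λ_N/λ_S = 585/1570 = 0.3726.
L_S/L_N = (R_S/R_N)²(T_S/T_N)⁴ = (3.26)²(0.3726)⁴ = 0.2049.
F_S/F_N = (L_S/L_N)/(d_S/d_N)² = 0.2049/(1.00)² = 0.2049.

0.205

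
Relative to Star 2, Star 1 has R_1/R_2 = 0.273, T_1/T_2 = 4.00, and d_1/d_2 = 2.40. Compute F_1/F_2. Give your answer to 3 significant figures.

L_1/L_2 = (R_1/R_2)²(T_1/T_2)⁴ = (0.273)² × (4.00)⁴ = 19.08.
F_1/F_2 = (L_1/L_2)/(d_1/d_2)² = 19.08 / (2.40)² = 3.312.

3.31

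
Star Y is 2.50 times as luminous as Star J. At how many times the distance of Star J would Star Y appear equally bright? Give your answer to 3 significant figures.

Equal flux requires L_Y/d_Y² = L_J/d_J², so d_Y/d_J = √(L_Y/L_J)
= √(2.50) = 1.581.

1.58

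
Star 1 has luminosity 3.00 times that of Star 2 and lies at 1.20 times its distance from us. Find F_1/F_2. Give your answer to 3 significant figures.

2.08

F = L/(4πd²), so F_1/F_2 = (L_1/L_2) / (d_1/d_2)²
= 3.00 / (1.20)² = 3.00 / 1.440 = 2.083.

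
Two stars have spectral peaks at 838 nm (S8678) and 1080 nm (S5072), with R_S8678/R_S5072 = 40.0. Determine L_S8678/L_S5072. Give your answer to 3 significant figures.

4.41×10^3

Wien's law gives T ∝ 1/λ_max, so T_S8678/T_S5072 = λ_S5072/λ_S8678 = 1080/838 = 1.289.
Then L ∝ R²T⁴ gives L_S8678/L_S5072 = (40.0)² × (1.289)⁴ = 1600 × 2.759 = 4414.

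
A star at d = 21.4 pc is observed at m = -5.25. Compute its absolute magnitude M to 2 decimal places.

M = m − 5 log₁₀(d/10 pc) = -5.25 − 5 log₁₀(21.4/10)
  = -5.25 − 5 × 0.330 = -5.25 − 1.65 = -6.90.

-6.90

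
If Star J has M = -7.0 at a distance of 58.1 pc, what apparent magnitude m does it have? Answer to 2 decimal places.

m = M + 5 log₁₀(d/10 pc) = -7.0 + 5 log₁₀(58.1/10)
  = -7.0 + 5 × 0.764 = -7.0 + 3.82 = -3.18.

-3.18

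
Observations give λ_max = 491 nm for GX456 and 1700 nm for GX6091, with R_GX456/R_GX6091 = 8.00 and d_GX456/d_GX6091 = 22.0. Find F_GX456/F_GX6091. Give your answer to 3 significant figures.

Wien's law: T_GX456/T_GX6091 = λ_GX6091/λ_GX456 = 1700/491 = 3.462.
L_GX456/L_GX6091 = (R_GX456/R_GX6091)²(T_GX456/T_GX6091)⁴ = (8.00)²(3.462)⁴ = 9197.
F_GX456/F_GX6091 = (L_GX456/L_GX6091)/(d_GX456/d_GX6091)² = 9197/(22.0)² = 19.00.

19.0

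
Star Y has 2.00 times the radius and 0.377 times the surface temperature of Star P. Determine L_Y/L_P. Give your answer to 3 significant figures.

From the Stefan–Boltzmann law, L ∝ R²T⁴, so
L_Y/L_P = (R_Y/R_P)² (T_Y/T_P)⁴ = (2.00)² × (0.377)⁴ = 4.000 × 0.02020 = 0.08080.

0.0808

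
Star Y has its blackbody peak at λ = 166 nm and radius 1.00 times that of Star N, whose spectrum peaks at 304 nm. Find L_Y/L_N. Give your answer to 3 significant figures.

Wien's law gives T ∝ 1/λ_max, so T_Y/T_N = λ_N/λ_Y = 304/166 = 1.831.
Then L ∝ R²T⁴ gives L_Y/L_N = (1.00)² × (1.831)⁴ = 1.000 × 11.25 = 11.25.

11.2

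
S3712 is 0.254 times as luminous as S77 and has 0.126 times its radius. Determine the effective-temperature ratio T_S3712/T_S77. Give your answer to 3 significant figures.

L ∝ R²T⁴ gives T ∝ (L/R²)^(1/4), so
T_S3712/T_S77 = (0.254 / 0.126²)^(1/4) = (16.00)^(1/4) = 2.000.

2.00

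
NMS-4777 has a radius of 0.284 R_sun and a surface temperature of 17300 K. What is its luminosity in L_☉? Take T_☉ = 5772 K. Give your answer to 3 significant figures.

L/L_☉ = (R/R_☉)² (T/T_☉)⁴ = (0.284)² × (17300/5772)⁴
       = 0.08066 × (2.997)⁴ = 0.08066 × 80.70 = 6.509.

6.51 L_☉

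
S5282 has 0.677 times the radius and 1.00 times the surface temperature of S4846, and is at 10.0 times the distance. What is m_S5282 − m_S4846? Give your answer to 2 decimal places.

5.85

L_S5282/L_S4846 = (0.677)²(1.00)⁴ = 0.4583.
F_S5282/F_S4846 = (L_S5282/L_S4846)/(d_S5282/d_S4846)² = 0.4583/100.0 = 0.004583.
m_S5282 − m_S4846 = −2.5 log₁₀(0.004583) = 5.85.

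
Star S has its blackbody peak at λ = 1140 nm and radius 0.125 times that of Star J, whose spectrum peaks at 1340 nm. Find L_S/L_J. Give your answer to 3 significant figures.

0.0298

Wien's law gives T ∝ 1/λ_max, so T_S/T_J = λ_J/λ_S = 1340/1140 = 1.175.
Then L ∝ R²T⁴ gives L_S/L_J = (0.125)² × (1.175)⁴ = 0.01562 × 1.909 = 0.02983.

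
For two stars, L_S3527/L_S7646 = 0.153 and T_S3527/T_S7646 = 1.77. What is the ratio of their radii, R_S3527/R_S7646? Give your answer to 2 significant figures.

L ∝ R²T⁴ gives R ∝ √L / T², so
R_S3527/R_S7646 = √(0.153) / (1.77)² = 0.3912 / 3.133 = 0.1249.

0.12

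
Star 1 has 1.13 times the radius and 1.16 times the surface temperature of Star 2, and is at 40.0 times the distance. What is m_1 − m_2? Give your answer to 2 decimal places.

L_1/L_2 = (1.13)²(1.16)⁴ = 2.312.
F_1/F_2 = (L_1/L_2)/(d_1/d_2)² = 2.312/1600 = 0.001445.
m_1 − m_2 = −2.5 log₁₀(0.001445) = 7.10.

7.10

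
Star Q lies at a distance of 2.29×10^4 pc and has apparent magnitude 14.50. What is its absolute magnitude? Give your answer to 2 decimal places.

-2.30

M = m − 5 log₁₀(d/10 pc) = 14.50 − 5 log₁₀(2.29×10^4/10)
  = 14.50 − 5 × 3.360 = 14.50 − 16.80 = -2.30.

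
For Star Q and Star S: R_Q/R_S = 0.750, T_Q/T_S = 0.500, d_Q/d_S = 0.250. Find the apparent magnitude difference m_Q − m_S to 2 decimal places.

0.62

L_Q/L_S = (0.750)²(0.500)⁴ = 0.03516.
F_Q/F_S = (L_Q/L_S)/(d_Q/d_S)² = 0.03516/0.06250 = 0.5625.
m_Q − m_S = −2.5 log₁₀(0.5625) = 0.62.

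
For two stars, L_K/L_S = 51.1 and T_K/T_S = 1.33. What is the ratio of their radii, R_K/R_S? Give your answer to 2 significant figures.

4.0

L ∝ R²T⁴ gives R ∝ √L / T², so
R_K/R_S = √(51.1) / (1.33)² = 7.148 / 1.769 = 4.041.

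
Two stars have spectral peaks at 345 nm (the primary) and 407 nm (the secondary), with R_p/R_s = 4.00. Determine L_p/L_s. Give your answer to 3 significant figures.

31.0

Wien's law gives T ∝ 1/λ_max, so T_p/T_s = λ_s/λ_p = 407/345 = 1.180.
Then L ∝ R²T⁴ gives L_p/L_s = (4.00)² × (1.180)⁴ = 16.00 × 1.937 = 30.99.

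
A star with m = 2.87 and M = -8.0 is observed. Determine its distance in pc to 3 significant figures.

m − M = 5 log₁₀(d/10 pc)
2.87 − (-8.0) = 10.87 = 5 log₁₀(d/10)
d = 10 × 10^(10.87/5) = 10 × 10^2.174 = 1493 pc.

1.49×10^3 pc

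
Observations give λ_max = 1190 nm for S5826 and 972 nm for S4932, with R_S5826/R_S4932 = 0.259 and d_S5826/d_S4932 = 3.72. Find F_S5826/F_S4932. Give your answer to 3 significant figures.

Wien's law: T_S5826/T_S4932 = λ_S4932/λ_S5826 = 972/1190 = 0.8168.
L_S5826/L_S4932 = (R_S5826/R_S4932)²(T_S5826/T_S4932)⁴ = (0.259)²(0.8168)⁴ = 0.02986.
F_S5826/F_S4932 = (L_S5826/L_S4932)/(d_S5826/d_S4932)² = 0.02986/(3.72)² = 0.002158.

0.00216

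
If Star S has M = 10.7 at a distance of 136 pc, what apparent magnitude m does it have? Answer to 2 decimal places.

16.37

m = M + 5 log₁₀(d/10 pc) = 10.7 + 5 log₁₀(136/10)
  = 10.7 + 5 × 1.134 = 10.7 + 5.67 = 16.37.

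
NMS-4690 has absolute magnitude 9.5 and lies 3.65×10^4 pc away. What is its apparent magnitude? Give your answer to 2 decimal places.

27.31

m = M + 5 log₁₀(d/10 pc) = 9.5 + 5 log₁₀(3.65×10^4/10)
  = 9.5 + 5 × 3.562 = 9.5 + 17.81 = 27.31.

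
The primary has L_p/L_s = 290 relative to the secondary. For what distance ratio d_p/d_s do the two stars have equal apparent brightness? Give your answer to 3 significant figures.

Equal flux requires L_p/d_p² = L_s/d_s², so d_p/d_s = √(L_p/L_s)
= √(290) = 17.03.

17.0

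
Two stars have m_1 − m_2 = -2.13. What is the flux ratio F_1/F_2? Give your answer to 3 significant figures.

F_1/F_2 = 10^(−(m_1 − m_2)/2.5) = 10^(2.13/2.5) = 10^0.852 = 7.112.

7.11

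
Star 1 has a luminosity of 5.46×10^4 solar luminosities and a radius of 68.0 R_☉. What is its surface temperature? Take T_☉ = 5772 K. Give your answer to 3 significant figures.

1.07×10^4 K

T/T_☉ = (L/L_☉)^(1/4) / (R/R_☉)^(1/2)
T = 5772 × (5.46×10^4)^(1/4) / √(68.0) = 5772 × 15.29 / 8.246 = 1.070×10^4 K.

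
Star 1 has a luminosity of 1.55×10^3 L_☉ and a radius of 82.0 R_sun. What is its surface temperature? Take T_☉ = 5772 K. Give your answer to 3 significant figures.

T/T_☉ = (L/L_☉)^(1/4) / (R/R_☉)^(1/2)
T = 5772 × (1.55×10^3)^(1/4) / √(82.0) = 5772 × 6.275 / 9.055 = 3999 K.

4.00×10^3 K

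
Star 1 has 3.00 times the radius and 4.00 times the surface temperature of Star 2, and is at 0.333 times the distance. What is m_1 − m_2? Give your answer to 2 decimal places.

L_1/L_2 = (3.00)²(4.00)⁴ = 2304.
F_1/F_2 = (L_1/L_2)/(d_1/d_2)² = 2304/0.1109 = 2.078×10^4.
m_1 − m_2 = −2.5 log₁₀(2.078×10^4) = -10.79.

-10.79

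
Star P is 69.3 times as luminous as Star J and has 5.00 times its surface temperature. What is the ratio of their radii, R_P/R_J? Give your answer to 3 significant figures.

L ∝ R²T⁴ gives R ∝ √L / T², so
R_P/R_J = √(69.3) / (5.00)² = 8.325 / 25.00 = 0.3330.

0.333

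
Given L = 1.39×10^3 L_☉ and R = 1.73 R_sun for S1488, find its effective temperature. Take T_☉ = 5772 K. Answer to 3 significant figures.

T/T_☉ = (L/L_☉)^(1/4) / (R/R_☉)^(1/2)
T = 5772 × (1.39×10^3)^(1/4) / √(1.73) = 5772 × 6.106 / 1.315 = 2.680×10^4 K.

2.68×10^4 K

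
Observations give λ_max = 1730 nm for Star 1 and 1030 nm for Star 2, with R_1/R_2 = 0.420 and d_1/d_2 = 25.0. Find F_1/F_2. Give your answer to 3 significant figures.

Wien's law: T_1/T_2 = λ_2/λ_1 = 1030/1730 = 0.5954.
L_1/L_2 = (R_1/R_2)²(T_1/T_2)⁴ = (0.420)²(0.5954)⁴ = 0.02216.
F_1/F_2 = (L_1/L_2)/(d_1/d_2)² = 0.02216/(25.0)² = 3.546×10^-5.

3.55×10^-5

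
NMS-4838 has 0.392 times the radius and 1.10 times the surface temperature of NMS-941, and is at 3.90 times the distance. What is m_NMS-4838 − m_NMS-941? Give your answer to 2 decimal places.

4.57

L_NMS-4838/L_NMS-941 = (0.392)²(1.10)⁴ = 0.2250.
F_NMS-4838/F_NMS-941 = (L_NMS-4838/L_NMS-941)/(d_NMS-4838/d_NMS-941)² = 0.2250/15.21 = 0.01479.
m_NMS-4838 − m_NMS-941 = −2.5 log₁₀(0.01479) = 4.57.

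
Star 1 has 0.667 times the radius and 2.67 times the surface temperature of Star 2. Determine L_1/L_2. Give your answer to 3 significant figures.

From the Stefan–Boltzmann law, L ∝ R²T⁴, so
L_1/L_2 = (R_1/R_2)² (T_1/T_2)⁴ = (0.667)² × (2.67)⁴ = 0.4449 × 50.82 = 22.61.

22.6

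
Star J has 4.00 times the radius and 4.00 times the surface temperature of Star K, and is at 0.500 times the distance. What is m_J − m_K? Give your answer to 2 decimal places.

L_J/L_K = (4.00)²(4.00)⁴ = 4096.
F_J/F_K = (L_J/L_K)/(d_J/d_K)² = 4096/0.2500 = 1.638×10^4.
m_J − m_K = −2.5 log₁₀(1.638×10^4) = -10.54.

-10.54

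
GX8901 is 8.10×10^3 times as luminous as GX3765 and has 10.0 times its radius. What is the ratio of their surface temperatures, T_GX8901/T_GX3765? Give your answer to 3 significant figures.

3.00

L ∝ R²T⁴ gives T ∝ (L/R²)^(1/4), so
T_GX8901/T_GX3765 = (8.10×10^3 / 10.0²)^(1/4) = (81.00)^(1/4) = 3.000.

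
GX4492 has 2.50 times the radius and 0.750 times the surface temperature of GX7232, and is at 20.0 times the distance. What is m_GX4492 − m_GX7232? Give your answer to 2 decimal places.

5.76

L_GX4492/L_GX7232 = (2.50)²(0.750)⁴ = 1.978.
F_GX4492/F_GX7232 = (L_GX4492/L_GX7232)/(d_GX4492/d_GX7232)² = 1.978/400.0 = 0.004944.
m_GX4492 − m_GX7232 = −2.5 log₁₀(0.004944) = 5.76.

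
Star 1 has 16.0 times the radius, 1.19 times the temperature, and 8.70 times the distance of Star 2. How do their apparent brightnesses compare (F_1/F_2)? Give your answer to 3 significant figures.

6.78

L_1/L_2 = (R_1/R_2)²(T_1/T_2)⁴ = (16.0)² × (1.19)⁴ = 513.4.
F_1/F_2 = (L_1/L_2)/(d_1/d_2)² = 513.4 / (8.70)² = 6.782.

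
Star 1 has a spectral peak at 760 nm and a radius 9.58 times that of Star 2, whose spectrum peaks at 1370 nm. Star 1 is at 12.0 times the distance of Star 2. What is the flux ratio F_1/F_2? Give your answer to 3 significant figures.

Wien's law: T_1/T_2 = λ_2/λ_1 = 1370/760 = 1.803.
L_1/L_2 = (R_1/R_2)²(T_1/T_2)⁴ = (9.58)²(1.803)⁴ = 969.1.
F_1/F_2 = (L_1/L_2)/(d_1/d_2)² = 969.1/(12.0)² = 6.730.

6.73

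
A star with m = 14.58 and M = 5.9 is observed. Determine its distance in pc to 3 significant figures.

m − M = 5 log₁₀(d/10 pc)
14.58 − (5.9) = 8.68 = 5 log₁₀(d/10)
d = 10 × 10^(8.68/5) = 10 × 10^1.736 = 544.5 pc.

545 pc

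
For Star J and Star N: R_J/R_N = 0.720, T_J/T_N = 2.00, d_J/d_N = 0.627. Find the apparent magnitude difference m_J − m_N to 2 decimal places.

-3.31

L_J/L_N = (0.720)²(2.00)⁴ = 8.294.
F_J/F_N = (L_J/L_N)/(d_J/d_N)² = 8.294/0.3931 = 21.10.
m_J − m_N = −2.5 log₁₀(21.10) = -3.31.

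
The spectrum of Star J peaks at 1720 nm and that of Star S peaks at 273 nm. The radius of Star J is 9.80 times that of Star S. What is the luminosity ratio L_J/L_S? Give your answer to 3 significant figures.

Wien's law gives T ∝ 1/λ_max, so T_J/T_S = λ_S/λ_J = 273/1720 = 0.1587.
Then L ∝ R²T⁴ gives L_J/L_S = (9.80)² × (0.1587)⁴ = 96.04 × 6.347×10^-4 = 0.06095.

0.0610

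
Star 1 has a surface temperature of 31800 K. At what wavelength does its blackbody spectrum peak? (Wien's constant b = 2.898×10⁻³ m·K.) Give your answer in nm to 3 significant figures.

λ_max = b/T = 2.898×10⁻³ / 31800 = 9.11×10^-8 m = 91.13 nm.

91.1 nm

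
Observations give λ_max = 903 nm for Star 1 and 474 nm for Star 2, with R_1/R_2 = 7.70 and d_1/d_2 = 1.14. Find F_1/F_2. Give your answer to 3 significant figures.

Wien's law: T_1/T_2 = λ_2/λ_1 = 474/903 = 0.5249.
L_1/L_2 = (R_1/R_2)²(T_1/T_2)⁴ = (7.70)²(0.5249)⁴ = 4.501.
F_1/F_2 = (L_1/L_2)/(d_1/d_2)² = 4.501/(1.14)² = 3.464.

3.46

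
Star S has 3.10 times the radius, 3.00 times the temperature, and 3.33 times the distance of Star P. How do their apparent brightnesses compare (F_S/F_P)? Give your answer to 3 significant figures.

70.2

L_S/L_P = (R_S/R_P)²(T_S/T_P)⁴ = (3.10)² × (3.00)⁴ = 778.4.
F_S/F_P = (L_S/L_P)/(d_S/d_P)² = 778.4 / (3.33)² = 70.20.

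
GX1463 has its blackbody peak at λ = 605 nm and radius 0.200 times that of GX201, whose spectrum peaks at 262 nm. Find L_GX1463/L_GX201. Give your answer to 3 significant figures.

0.00141

Wien's law gives T ∝ 1/λ_max, so T_GX1463/T_GX201 = λ_GX201/λ_GX1463 = 262/605 = 0.4331.
Then L ∝ R²T⁴ gives L_GX1463/L_GX201 = (0.200)² × (0.4331)⁴ = 0.04000 × 0.03517 = 0.001407.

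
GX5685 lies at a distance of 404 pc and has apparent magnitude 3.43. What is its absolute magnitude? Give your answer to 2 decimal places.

-4.60

M = m − 5 log₁₀(d/10 pc) = 3.43 − 5 log₁₀(404/10)
  = 3.43 − 5 × 1.606 = 3.43 − 8.03 = -4.60.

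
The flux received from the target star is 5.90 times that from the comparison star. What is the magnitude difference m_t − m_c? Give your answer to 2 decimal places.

-1.93

m_t − m_c = −2.5 log₁₀(F_t/F_c) = −2.5 log₁₀(5.90) = −2.5 × (0.771) = -1.927.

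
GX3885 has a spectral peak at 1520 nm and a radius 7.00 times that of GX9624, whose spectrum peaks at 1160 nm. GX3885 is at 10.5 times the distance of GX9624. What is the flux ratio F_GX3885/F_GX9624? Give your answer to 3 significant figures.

0.151

Wien's law: T_GX3885/T_GX9624 = λ_GX9624/λ_GX3885 = 1160/1520 = 0.7632.
L_GX3885/L_GX9624 = (R_GX3885/R_GX9624)²(T_GX3885/T_GX9624)⁴ = (7.00)²(0.7632)⁴ = 16.62.
F_GX3885/F_GX9624 = (L_GX3885/L_GX9624)/(d_GX3885/d_GX9624)² = 16.62/(10.5)² = 0.1508.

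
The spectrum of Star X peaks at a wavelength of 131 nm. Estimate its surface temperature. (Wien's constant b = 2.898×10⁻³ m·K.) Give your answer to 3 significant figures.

2.21×10^4 K

T = b/λ_max = 2.898×10⁻³ / (131×10⁻⁹) = 2.212×10^4 K.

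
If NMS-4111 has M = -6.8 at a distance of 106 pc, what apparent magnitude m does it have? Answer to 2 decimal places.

-1.67

m = M + 5 log₁₀(d/10 pc) = -6.8 + 5 log₁₀(106/10)
  = -6.8 + 5 × 1.025 = -6.8 + 5.13 = -1.67.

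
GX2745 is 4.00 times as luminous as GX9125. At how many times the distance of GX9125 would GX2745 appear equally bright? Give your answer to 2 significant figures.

2.0

Equal flux requires L_GX2745/d_GX2745² = L_GX9125/d_GX9125², so d_GX2745/d_GX9125 = √(L_GX2745/L_GX9125)
= √(4.00) = 2.000.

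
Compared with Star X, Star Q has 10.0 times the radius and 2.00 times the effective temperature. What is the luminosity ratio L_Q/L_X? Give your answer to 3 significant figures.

From the Stefan–Boltzmann law, L ∝ R²T⁴, so
L_Q/L_X = (R_Q/R_X)² (T_Q/T_X)⁴ = (10.0)² × (2.00)⁴ = 100.0 × 16.00 = 1600.

1.60×10^3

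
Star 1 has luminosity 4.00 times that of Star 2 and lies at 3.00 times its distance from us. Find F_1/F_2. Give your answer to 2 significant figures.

0.44

F = L/(4πd²), so F_1/F_2 = (L_1/L_2) / (d_1/d_2)²
= 4.00 / (3.00)² = 4.00 / 9.000 = 0.4444.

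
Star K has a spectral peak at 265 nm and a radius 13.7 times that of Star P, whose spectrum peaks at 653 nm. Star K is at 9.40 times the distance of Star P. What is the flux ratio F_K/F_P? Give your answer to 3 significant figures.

Wien's law: T_K/T_P = λ_P/λ_K = 653/265 = 2.464.
L_K/L_P = (R_K/R_P)²(T_K/T_P)⁴ = (13.7)²(2.464)⁴ = 6920.
F_K/F_P = (L_K/L_P)/(d_K/d_P)² = 6920/(9.40)² = 78.32.

78.3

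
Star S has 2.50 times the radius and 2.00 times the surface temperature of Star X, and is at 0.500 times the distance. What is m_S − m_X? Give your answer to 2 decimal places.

-6.51

L_S/L_X = (2.50)²(2.00)⁴ = 100.0.
F_S/F_X = (L_S/L_X)/(d_S/d_X)² = 100.0/0.2500 = 400.0.
m_S − m_X = −2.5 log₁₀(400.0) = -6.51.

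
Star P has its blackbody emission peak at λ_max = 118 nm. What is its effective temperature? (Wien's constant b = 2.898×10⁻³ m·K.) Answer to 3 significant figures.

2.46×10^4 K

T = b/λ_max = 2.898×10⁻³ / (118×10⁻⁹) = 2.456×10^4 K.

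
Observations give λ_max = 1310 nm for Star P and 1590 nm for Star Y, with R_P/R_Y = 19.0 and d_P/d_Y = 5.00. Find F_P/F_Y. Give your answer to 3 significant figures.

Wien's law: T_P/T_Y = λ_Y/λ_P = 1590/1310 = 1.214.
L_P/L_Y = (R_P/R_Y)²(T_P/T_Y)⁴ = (19.0)²(1.214)⁴ = 783.4.
F_P/F_Y = (L_P/L_Y)/(d_P/d_Y)² = 783.4/(5.00)² = 31.34.

31.3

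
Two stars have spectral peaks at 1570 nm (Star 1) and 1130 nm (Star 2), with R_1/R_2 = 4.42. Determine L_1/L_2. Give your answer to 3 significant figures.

Wien's law gives T ∝ 1/λ_max, so T_1/T_2 = λ_2/λ_1 = 1130/1570 = 0.7197.
Then L ∝ R²T⁴ gives L_1/L_2 = (4.42)² × (0.7197)⁴ = 19.54 × 0.2684 = 5.243.

5.24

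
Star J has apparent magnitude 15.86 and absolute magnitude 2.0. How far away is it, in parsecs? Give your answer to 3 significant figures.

5.92×10^3 pc

m − M = 5 log₁₀(d/10 pc)
15.86 − (2.0) = 13.86 = 5 log₁₀(d/10)
d = 10 × 10^(13.86/5) = 10 × 10^2.772 = 5916 pc.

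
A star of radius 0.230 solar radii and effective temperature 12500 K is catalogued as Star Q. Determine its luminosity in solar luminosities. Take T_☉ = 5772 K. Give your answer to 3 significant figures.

1.16 solar luminosities

L/L_☉ = (R/R_☉)² (T/T_☉)⁴ = (0.230)² × (12500/5772)⁴
       = 0.05290 × (2.166)⁴ = 0.05290 × 22.00 = 1.164.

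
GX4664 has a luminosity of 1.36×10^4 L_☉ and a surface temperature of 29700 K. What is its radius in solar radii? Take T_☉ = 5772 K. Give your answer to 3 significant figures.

R/R_☉ = √(L/L_☉) / (T/T_☉)² = √(1.36×10^4) / (5.146)²
       = 116.6 / 26.48 = 4.405.

4.40 solar radii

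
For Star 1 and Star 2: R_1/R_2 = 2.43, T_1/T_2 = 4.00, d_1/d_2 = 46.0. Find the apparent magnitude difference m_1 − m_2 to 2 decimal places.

L_1/L_2 = (2.43)²(4.00)⁴ = 1512.
F_1/F_2 = (L_1/L_2)/(d_1/d_2)² = 1512/2116 = 0.7144.
m_1 − m_2 = −2.5 log₁₀(0.7144) = 0.37.

0.37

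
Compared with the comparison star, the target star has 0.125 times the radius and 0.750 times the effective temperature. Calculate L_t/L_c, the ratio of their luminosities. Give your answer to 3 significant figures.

From the Stefan–Boltzmann law, L ∝ R²T⁴, so
L_t/L_c = (R_t/R_c)² (T_t/T_c)⁴ = (0.125)² × (0.750)⁴ = 0.01562 × 0.3164 = 0.004944.

0.00494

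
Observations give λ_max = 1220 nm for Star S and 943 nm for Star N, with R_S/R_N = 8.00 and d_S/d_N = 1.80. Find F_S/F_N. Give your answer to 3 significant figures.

Wien's law: T_S/T_N = λ_N/λ_S = 943/1220 = 0.7730.
L_S/L_N = (R_S/R_N)²(T_S/T_N)⁴ = (8.00)²(0.7730)⁴ = 22.84.
F_S/F_N = (L_S/L_N)/(d_S/d_N)² = 22.84/(1.80)² = 7.051.

7.05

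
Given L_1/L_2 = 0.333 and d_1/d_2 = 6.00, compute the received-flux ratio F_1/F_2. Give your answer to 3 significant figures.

0.00925

F = L/(4πd²), so F_1/F_2 = (L_1/L_2) / (d_1/d_2)²
= 0.333 / (6.00)² = 0.333 / 36.00 = 0.009250.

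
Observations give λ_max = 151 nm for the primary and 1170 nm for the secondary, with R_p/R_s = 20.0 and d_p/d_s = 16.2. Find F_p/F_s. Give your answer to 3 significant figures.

Wien's law: T_p/T_s = λ_s/λ_p = 1170/151 = 7.748.
L_p/L_s = (R_p/R_s)²(T_p/T_s)⁴ = (20.0)²(7.748)⁴ = 1.442×10^6.
F_p/F_s = (L_p/L_s)/(d_p/d_s)² = 1.442×10^6/(16.2)² = 5494.

5.49×10^3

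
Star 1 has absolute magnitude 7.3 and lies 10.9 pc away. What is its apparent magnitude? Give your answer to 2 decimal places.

7.49

m = M + 5 log₁₀(d/10 pc) = 7.3 + 5 log₁₀(10.9/10)
  = 7.3 + 5 × 0.037 = 7.3 + 0.19 = 7.49.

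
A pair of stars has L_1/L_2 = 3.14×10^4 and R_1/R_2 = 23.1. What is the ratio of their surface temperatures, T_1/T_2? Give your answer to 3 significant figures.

L ∝ R²T⁴ gives T ∝ (L/R²)^(1/4), so
T_1/T_2 = (3.14×10^4 / 23.1²)^(1/4) = (58.84)^(1/4) = 2.770.

2.77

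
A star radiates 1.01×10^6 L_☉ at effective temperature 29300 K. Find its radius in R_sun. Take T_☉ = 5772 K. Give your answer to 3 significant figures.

39.0 R_sun

R/R_☉ = √(L/L_☉) / (T/T_☉)² = √(1.01×10^6) / (5.076)²
       = 1005 / 25.77 = 39.00.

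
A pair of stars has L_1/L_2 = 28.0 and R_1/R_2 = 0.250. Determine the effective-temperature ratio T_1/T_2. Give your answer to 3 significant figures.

L ∝ R²T⁴ gives T ∝ (L/R²)^(1/4), so
T_1/T_2 = (28.0 / 0.250²)^(1/4) = (448.0)^(1/4) = 4.601.

4.60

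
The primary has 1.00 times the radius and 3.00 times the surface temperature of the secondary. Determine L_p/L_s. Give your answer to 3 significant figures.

81.0

From the Stefan–Boltzmann law, L ∝ R²T⁴, so
L_p/L_s = (R_p/R_s)² (T_p/T_s)⁴ = (1.00)² × (3.00)⁴ = 1.000 × 81.00 = 81.00.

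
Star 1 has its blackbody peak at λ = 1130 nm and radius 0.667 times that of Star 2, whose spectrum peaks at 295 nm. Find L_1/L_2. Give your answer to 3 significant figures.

0.00207

Wien's law gives T ∝ 1/λ_max, so T_1/T_2 = λ_2/λ_1 = 295/1130 = 0.2611.
Then L ∝ R²T⁴ gives L_1/L_2 = (0.667)² × (0.2611)⁴ = 0.4449 × 0.004645 = 0.002066.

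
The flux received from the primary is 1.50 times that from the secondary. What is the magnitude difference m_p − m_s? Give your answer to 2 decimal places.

-0.44

m_p − m_s = −2.5 log₁₀(F_p/F_s) = −2.5 log₁₀(1.50) = −2.5 × (0.176) = -0.440.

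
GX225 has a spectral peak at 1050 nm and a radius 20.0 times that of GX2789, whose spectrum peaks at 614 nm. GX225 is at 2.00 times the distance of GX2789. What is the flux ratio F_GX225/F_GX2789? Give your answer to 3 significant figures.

11.7

Wien's law: T_GX225/T_GX2789 = λ_GX2789/λ_GX225 = 614/1050 = 0.5848.
L_GX225/L_GX2789 = (R_GX225/R_GX2789)²(T_GX225/T_GX2789)⁴ = (20.0)²(0.5848)⁴ = 46.77.
F_GX225/F_GX2789 = (L_GX225/L_GX2789)/(d_GX225/d_GX2789)² = 46.77/(2.00)² = 11.69.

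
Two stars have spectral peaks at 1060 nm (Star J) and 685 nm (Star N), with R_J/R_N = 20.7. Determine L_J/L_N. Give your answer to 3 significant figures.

74.7

Wien's law gives T ∝ 1/λ_max, so T_J/T_N = λ_N/λ_J = 685/1060 = 0.6462.
Then L ∝ R²T⁴ gives L_J/L_N = (20.7)² × (0.6462)⁴ = 428.5 × 0.1744 = 74.73.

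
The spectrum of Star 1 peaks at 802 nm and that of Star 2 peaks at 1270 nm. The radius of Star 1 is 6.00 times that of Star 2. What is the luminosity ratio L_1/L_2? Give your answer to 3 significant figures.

226

Wien's law gives T ∝ 1/λ_max, so T_1/T_2 = λ_2/λ_1 = 1270/802 = 1.584.
Then L ∝ R²T⁴ gives L_1/L_2 = (6.00)² × (1.584)⁴ = 36.00 × 6.288 = 226.4.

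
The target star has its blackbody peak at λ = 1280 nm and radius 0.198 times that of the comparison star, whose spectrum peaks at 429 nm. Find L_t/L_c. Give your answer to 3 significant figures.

4.95×10^-4

Wien's law gives T ∝ 1/λ_max, so T_t/T_c = λ_c/λ_t = 429/1280 = 0.3352.
Then L ∝ R²T⁴ gives L_t/L_c = (0.198)² × (0.3352)⁴ = 0.03920 × 0.01262 = 4.947×10^-4.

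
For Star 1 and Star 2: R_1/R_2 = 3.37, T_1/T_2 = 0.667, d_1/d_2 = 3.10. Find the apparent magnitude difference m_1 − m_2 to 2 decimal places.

1.58

L_1/L_2 = (3.37)²(0.667)⁴ = 2.248.
F_1/F_2 = (L_1/L_2)/(d_1/d_2)² = 2.248/9.610 = 0.2339.
m_1 − m_2 = −2.5 log₁₀(0.2339) = 1.58.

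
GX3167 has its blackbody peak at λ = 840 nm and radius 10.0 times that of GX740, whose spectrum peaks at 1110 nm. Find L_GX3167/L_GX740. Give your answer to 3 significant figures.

305

Wien's law gives T ∝ 1/λ_max, so T_GX3167/T_GX740 = λ_GX740/λ_GX3167 = 1110/840 = 1.321.
Then L ∝ R²T⁴ gives L_GX3167/L_GX740 = (10.0)² × (1.321)⁴ = 100.0 × 3.049 = 304.9.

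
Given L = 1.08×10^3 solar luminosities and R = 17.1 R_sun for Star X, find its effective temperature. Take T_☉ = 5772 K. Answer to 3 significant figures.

8.00×10^3 K

T/T_☉ = (L/L_☉)^(1/4) / (R/R_☉)^(1/2)
T = 5772 × (1.08×10^3)^(1/4) / √(17.1) = 5772 × 5.733 / 4.135 = 8002 K.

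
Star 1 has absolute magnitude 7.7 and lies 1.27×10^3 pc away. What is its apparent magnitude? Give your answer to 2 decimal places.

m = M + 5 log₁₀(d/10 pc) = 7.7 + 5 log₁₀(1.27×10^3/10)
  = 7.7 + 5 × 2.104 = 7.7 + 10.52 = 18.22.

18.22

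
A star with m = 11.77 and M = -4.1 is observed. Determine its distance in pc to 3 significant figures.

m − M = 5 log₁₀(d/10 pc)
11.77 − (-4.1) = 15.87 = 5 log₁₀(d/10)
d = 10 × 10^(15.87/5) = 10 × 10^3.174 = 1.493×10^4 pc.

1.49×10^4 pc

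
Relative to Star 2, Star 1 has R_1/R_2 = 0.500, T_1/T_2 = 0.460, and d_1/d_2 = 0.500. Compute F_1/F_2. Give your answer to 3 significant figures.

L_1/L_2 = (R_1/R_2)²(T_1/T_2)⁴ = (0.500)² × (0.460)⁴ = 0.01119.
F_1/F_2 = (L_1/L_2)/(d_1/d_2)² = 0.01119 / (0.500)² = 0.04477.

0.0448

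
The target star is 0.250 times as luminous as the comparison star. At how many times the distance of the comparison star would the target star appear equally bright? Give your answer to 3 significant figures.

Equal flux requires L_t/d_t² = L_c/d_c², so d_t/d_c = √(L_t/L_c)
= √(0.250) = 0.5000.

0.500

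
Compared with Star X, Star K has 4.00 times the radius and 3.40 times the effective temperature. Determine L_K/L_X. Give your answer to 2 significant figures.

2.1×10^3

From the Stefan–Boltzmann law, L ∝ R²T⁴, so
L_K/L_X = (R_K/R_X)² (T_K/T_X)⁴ = (4.00)² × (3.40)⁴ = 16.00 × 133.6 = 2138.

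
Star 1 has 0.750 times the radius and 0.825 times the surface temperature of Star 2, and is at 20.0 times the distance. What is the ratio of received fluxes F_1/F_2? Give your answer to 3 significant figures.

6.51×10^-4

L_1/L_2 = (R_1/R_2)²(T_1/T_2)⁴ = (0.750)² × (0.825)⁴ = 0.2606.
F_1/F_2 = (L_1/L_2)/(d_1/d_2)² = 0.2606 / (20.0)² = 6.514×10^-4.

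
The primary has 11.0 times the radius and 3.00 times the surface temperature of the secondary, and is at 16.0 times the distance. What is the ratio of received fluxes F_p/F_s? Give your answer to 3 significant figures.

L_p/L_s = (R_p/R_s)²(T_p/T_s)⁴ = (11.0)² × (3.00)⁴ = 9801.
F_p/F_s = (L_p/L_s)/(d_p/d_s)² = 9801 / (16.0)² = 38.29.

38.3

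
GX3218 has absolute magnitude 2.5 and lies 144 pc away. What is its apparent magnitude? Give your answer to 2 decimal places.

m = M + 5 log₁₀(d/10 pc) = 2.5 + 5 log₁₀(144/10)
  = 2.5 + 5 × 1.158 = 2.5 + 5.79 = 8.29.

8.29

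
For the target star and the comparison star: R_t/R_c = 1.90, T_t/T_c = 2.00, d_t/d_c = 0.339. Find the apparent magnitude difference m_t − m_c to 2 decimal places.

-6.75

L_t/L_c = (1.90)²(2.00)⁴ = 57.76.
F_t/F_c = (L_t/L_c)/(d_t/d_c)² = 57.76/0.1149 = 502.6.
m_t − m_c = −2.5 log₁₀(502.6) = -6.75.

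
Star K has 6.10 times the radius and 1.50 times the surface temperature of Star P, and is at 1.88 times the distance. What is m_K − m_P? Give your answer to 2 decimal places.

L_K/L_P = (6.10)²(1.50)⁴ = 188.4.
F_K/F_P = (L_K/L_P)/(d_K/d_P)² = 188.4/3.534 = 53.30.
m_K − m_P = −2.5 log₁₀(53.30) = -4.32.

-4.32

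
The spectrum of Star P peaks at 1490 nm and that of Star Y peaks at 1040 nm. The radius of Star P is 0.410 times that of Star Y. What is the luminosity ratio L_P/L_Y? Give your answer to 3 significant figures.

Wien's law gives T ∝ 1/λ_max, so T_P/T_Y = λ_Y/λ_P = 1040/1490 = 0.6980.
Then L ∝ R²T⁴ gives L_P/L_Y = (0.410)² × (0.6980)⁴ = 0.1681 × 0.2373 = 0.03990.

0.0399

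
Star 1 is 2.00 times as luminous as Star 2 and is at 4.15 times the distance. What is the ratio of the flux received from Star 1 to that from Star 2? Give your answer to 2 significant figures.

0.12

F = L/(4πd²), so F_1/F_2 = (L_1/L_2) / (d_1/d_2)²
= 2.00 / (4.15)² = 2.00 / 17.22 = 0.1161.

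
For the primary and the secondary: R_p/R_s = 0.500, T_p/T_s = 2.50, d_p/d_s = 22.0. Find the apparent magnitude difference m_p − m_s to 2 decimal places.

L_p/L_s = (0.500)²(2.50)⁴ = 9.766.
F_p/F_s = (L_p/L_s)/(d_p/d_s)² = 9.766/484.0 = 0.02018.
m_p − m_s = −2.5 log₁₀(0.02018) = 4.24.

4.24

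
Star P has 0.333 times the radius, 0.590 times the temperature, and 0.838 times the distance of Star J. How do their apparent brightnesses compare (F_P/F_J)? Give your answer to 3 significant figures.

0.0191

L_P/L_J = (R_P/R_J)²(T_P/T_J)⁴ = (0.333)² × (0.590)⁴ = 0.01344.
F_P/F_J = (L_P/L_J)/(d_P/d_J)² = 0.01344 / (0.838)² = 0.01913.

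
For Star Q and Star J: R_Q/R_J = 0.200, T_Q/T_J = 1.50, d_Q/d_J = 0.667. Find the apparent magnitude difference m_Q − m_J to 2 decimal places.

0.85

L_Q/L_J = (0.200)²(1.50)⁴ = 0.2025.
F_Q/F_J = (L_Q/L_J)/(d_Q/d_J)² = 0.2025/0.4449 = 0.4552.
m_Q − m_J = −2.5 log₁₀(0.4552) = 0.85.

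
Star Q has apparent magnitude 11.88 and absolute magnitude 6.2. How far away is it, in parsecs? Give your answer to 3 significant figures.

m − M = 5 log₁₀(d/10 pc)
11.88 − (6.2) = 5.68 = 5 log₁₀(d/10)
d = 10 × 10^(5.68/5) = 10 × 10^1.136 = 136.8 pc.

137 pc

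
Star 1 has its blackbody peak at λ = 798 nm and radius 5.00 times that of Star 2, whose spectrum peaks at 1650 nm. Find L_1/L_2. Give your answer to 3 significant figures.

Wien's law gives T ∝ 1/λ_max, so T_1/T_2 = λ_2/λ_1 = 1650/798 = 2.068.
Then L ∝ R²T⁴ gives L_1/L_2 = (5.00)² × (2.068)⁴ = 25.00 × 18.28 = 456.9.

457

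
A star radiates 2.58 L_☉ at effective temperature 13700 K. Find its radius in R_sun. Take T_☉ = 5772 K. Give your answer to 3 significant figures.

R/R_☉ = √(L/L_☉) / (T/T_☉)² = √(2.58) / (2.374)²
       = 1.606 / 5.634 = 0.2851.

0.285 R_sun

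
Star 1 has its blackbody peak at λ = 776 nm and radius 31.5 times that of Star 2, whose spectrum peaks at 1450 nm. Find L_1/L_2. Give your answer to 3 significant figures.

1.21×10^4

Wien's law gives T ∝ 1/λ_max, so T_1/T_2 = λ_2/λ_1 = 1450/776 = 1.869.
Then L ∝ R²T⁴ gives L_1/L_2 = (31.5)² × (1.869)⁴ = 992.2 × 12.19 = 1.210×10^4.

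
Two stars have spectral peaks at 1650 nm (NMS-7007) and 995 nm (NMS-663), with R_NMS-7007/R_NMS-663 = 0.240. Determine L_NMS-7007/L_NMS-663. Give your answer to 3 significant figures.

0.00762

Wien's law gives T ∝ 1/λ_max, so T_NMS-7007/T_NMS-663 = λ_NMS-663/λ_NMS-7007 = 995/1650 = 0.6030.
Then L ∝ R²T⁴ gives L_NMS-7007/L_NMS-663 = (0.240)² × (0.6030)⁴ = 0.05760 × 0.1322 = 0.007617.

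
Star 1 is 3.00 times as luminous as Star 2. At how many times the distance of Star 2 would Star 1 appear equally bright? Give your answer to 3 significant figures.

Equal flux requires L_1/d_1² = L_2/d_2², so d_1/d_2 = √(L_1/L_2)
= √(3.00) = 1.732.

1.73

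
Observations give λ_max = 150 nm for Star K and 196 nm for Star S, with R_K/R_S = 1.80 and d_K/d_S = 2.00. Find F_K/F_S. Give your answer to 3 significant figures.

Wien's law: T_K/T_S = λ_S/λ_K = 196/150 = 1.307.
L_K/L_S = (R_K/R_S)²(T_K/T_S)⁴ = (1.80)²(1.307)⁴ = 9.445.
F_K/F_S = (L_K/L_S)/(d_K/d_S)² = 9.445/(2.00)² = 2.361.

2.36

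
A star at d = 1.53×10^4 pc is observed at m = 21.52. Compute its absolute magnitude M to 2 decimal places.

5.60

M = m − 5 log₁₀(d/10 pc) = 21.52 − 5 log₁₀(1.53×10^4/10)
  = 21.52 − 5 × 3.185 = 21.52 − 15.92 = 5.60.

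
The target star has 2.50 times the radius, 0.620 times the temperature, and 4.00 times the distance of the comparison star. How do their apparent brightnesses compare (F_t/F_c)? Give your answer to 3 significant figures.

L_t/L_c = (R_t/R_c)²(T_t/T_c)⁴ = (2.50)² × (0.620)⁴ = 0.9235.
F_t/F_c = (L_t/L_c)/(d_t/d_c)² = 0.9235 / (4.00)² = 0.05772.

0.0577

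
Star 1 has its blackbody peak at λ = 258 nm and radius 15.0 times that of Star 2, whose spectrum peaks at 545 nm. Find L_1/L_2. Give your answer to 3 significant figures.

4.48×10^3

Wien's law gives T ∝ 1/λ_max, so T_1/T_2 = λ_2/λ_1 = 545/258 = 2.112.
Then L ∝ R²T⁴ gives L_1/L_2 = (15.0)² × (2.112)⁴ = 225.0 × 19.91 = 4480.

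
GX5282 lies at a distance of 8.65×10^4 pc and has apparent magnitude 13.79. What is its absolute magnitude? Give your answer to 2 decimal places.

-5.90

M = m − 5 log₁₀(d/10 pc) = 13.79 − 5 log₁₀(8.65×10^4/10)
  = 13.79 − 5 × 3.937 = 13.79 − 19.69 = -5.90.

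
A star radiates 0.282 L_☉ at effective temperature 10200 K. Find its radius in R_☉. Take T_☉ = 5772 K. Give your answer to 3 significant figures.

0.170 R_☉

R/R_☉ = √(L/L_☉) / (T/T_☉)² = √(0.282) / (1.767)²
       = 0.5310 / 3.123 = 0.1701.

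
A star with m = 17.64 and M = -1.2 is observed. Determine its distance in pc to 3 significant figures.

5.86×10^4 pc

m − M = 5 log₁₀(d/10 pc)
17.64 − (-1.2) = 18.84 = 5 log₁₀(d/10)
d = 10 × 10^(18.84/5) = 10 × 10^3.768 = 5.861×10^4 pc.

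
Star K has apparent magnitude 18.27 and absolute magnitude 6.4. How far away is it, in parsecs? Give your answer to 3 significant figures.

2.37×10^3 pc

m − M = 5 log₁₀(d/10 pc)
18.27 − (6.4) = 11.87 = 5 log₁₀(d/10)
d = 10 × 10^(11.87/5) = 10 × 10^2.374 = 2366 pc.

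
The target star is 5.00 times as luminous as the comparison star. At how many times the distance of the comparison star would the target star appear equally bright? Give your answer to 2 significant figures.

2.2

Equal flux requires L_t/d_t² = L_c/d_c², so d_t/d_c = √(L_t/L_c)
= √(5.00) = 2.236.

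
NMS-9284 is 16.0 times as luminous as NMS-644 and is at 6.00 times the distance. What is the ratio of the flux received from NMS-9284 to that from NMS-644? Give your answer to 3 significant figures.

F = L/(4πd²), so F_NMS-9284/F_NMS-644 = (L_NMS-9284/L_NMS-644) / (d_NMS-9284/d_NMS-644)²
= 16.0 / (6.00)² = 16.0 / 36.00 = 0.4444.

0.444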